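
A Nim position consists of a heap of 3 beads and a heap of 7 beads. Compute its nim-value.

4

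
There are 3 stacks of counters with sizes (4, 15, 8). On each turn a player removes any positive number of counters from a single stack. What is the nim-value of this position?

3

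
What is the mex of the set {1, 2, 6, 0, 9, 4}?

3

The values 0, 1, 2 are all present; 3 is the first non-negative integer missing from the set.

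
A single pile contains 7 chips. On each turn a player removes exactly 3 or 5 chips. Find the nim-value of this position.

2

Grundy values for subtraction set {3, 5}:
k:     0  1  2  3  4  5  6  7
g(k):  0  0  0  1  1  1  2  2
So g(7) = 2.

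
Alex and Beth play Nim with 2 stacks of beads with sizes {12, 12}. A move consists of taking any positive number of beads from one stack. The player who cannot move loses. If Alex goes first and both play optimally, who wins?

Beth wins

Nim-sum: 12 XOR 12 = 0.
The nim-sum is 0, so this is a P-position: the player to move is in a losing position under optimal play; Alex is about to move from it and so loses — Beth wins.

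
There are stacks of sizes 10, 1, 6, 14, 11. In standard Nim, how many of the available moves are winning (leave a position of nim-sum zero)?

3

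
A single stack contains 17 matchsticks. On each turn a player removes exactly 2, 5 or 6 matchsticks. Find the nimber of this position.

Compute g(0), g(1), … for moves {2, 5, 6}:
k:     0  1  2  3  4  5  6  7  8  9 10 11 12 13 14 15 16 17
g(k):  0  0  1  1  0  2  1  3  0  2  1  0  0  1  1  0  2  1
So g(17) = 1.

1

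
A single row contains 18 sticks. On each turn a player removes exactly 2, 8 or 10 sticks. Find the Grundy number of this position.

1

Build the Grundy sequence with g(k) = mex{g(k−s) : s ∈ {2, 8, 10}, s ≤ k}:
k:     0  1  2  3  4  5  6  7  8  9 10 11 12 13 14 15 16 17 18
g(k):  0  0  1  1  0  0  1  1  2  2  3  3  2  2  3  3  0  0  1
So g(18) = 1.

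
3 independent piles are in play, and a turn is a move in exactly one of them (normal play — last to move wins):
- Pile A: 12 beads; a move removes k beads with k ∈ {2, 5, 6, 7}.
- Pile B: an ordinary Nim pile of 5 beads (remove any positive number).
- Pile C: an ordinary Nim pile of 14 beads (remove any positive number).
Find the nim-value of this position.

Build the Grundy sequence for pile A with g(k) = mex{g(k−s) : s ∈ {2, 5, 6, 7}, s ≤ k}:
k:     0  1  2  3  4  5  6  7  8  9 10 11 12
g(k):  0  0  1  1  0  2  1  3  2  2  3  3  0
So g(12) = 0.
Pile B is a plain Nim pile of size 5, so its Grundy value is 5.
Pile C is a plain Nim pile of size 14, so its Grundy value is 14.
By the Sprague-Grundy theorem, the Grundy value of a sum of independent games is the XOR of the component values.
Combined value = 0 ⊕ 5 ⊕ 14 = 11.

11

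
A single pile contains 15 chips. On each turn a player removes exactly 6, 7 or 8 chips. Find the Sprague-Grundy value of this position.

Build the Grundy sequence with g(k) = mex{g(k−s) : s ∈ {6, 7, 8}, s ≤ k}:
k:     0  1  2  3  4  5  6  7  8  9 10 11 12 13 14 15
g(k):  0  0  0  0  0  0  1  1  1  1  1  1  2  2  0  0
So g(15) = 0.

0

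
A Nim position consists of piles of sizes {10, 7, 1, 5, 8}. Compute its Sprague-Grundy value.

Bitwise XOR of the heap sizes:
  1010  (10)
  0111  (7)
  0001  (1)
  0101  (5)
  1000  (8)
  ----
  0001  (1)

1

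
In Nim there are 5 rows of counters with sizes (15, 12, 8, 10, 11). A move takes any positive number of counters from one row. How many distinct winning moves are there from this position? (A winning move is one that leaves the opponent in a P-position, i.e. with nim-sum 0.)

Nim-sum: 15 XOR 12 XOR 8 XOR 10 XOR 11 = 10.
The overall nim-sum is X = 10. A row of size p has a winning move iff p XOR X < p (reduce it to p XOR X).
  15: 15 XOR 10 = 5 < 15 — winning move (to 5).
  12: 12 XOR 10 = 6 < 12 — winning move (to 6).
  8: 8 XOR 10 = 2 < 8 — winning move (to 2).
  10: 10 XOR 10 = 0 < 10 — winning move (to 0).
  11: 11 XOR 10 = 1 < 11 — winning move (to 1).
That gives 5 winning moves.

5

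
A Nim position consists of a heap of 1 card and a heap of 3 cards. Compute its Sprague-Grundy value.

Compute the nim-sum pairwise:
1 ⊕ 3 = 2

2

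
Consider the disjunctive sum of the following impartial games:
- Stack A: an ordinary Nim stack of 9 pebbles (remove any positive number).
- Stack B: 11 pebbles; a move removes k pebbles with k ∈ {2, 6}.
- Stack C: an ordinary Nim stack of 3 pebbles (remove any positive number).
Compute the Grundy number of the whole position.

11

Stack A is a plain Nim stack of size 9, so its Grundy value is 9.
For stack B, compute g(0), g(1), … with moves {2, 6}:
g(0) = mex{} = 0
g(1) = mex{} = 0
g(2) = mex{0} = 1
g(3) = mex{0} = 1
g(4) = mex{1} = 0
g(5) = mex{1} = 0
g(6) = mex{0} = 1
g(7) = mex{0} = 1
g(8) = mex{1} = 0
g(9) = mex{1} = 0
g(10) = mex{0} = 1
g(11) = mex{0} = 1
So g(11) = 1.
Stack C is a plain Nim stack of size 3, so its Grundy value is 3.
The value of a disjunctive sum is the nim-sum of the parts.
Combined value = 9 ⊕ 1 ⊕ 3 = 11.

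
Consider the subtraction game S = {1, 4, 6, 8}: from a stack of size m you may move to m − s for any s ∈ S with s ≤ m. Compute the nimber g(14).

0

Build the Grundy sequence with g(k) = mex{g(k−s) : s ∈ {1, 4, 6, 8}, s ≤ k}:
g(0) = mex{} = 0
g(1) = mex{0} = 1
g(2) = mex{1} = 0
g(3) = mex{0} = 1
g(4) = mex{0,1} = 2
g(5) = mex{1,2} = 0
g(6) = mex{0} = 1
g(7) = mex{1} = 0
g(8) = mex{0,2} = 1
g(9) = mex{0,1} = 2
g(10) = mex{0,1,2} = 3
g(11) = mex{0,1,3} = 2
g(12) = mex{1,2} = 0
g(13) = mex{0,2} = 1
g(14) = mex{1,3} = 0
So g(14) = 0.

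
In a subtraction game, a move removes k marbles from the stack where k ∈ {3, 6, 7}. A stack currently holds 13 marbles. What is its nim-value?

1

Compute g(0), g(1), … for moves {3, 6, 7}:
g(0) = mex{} = 0
g(1) = mex{} = 0
g(2) = mex{} = 0
g(3) = mex{0} = 1
g(4) = mex{0} = 1
g(5) = mex{0} = 1
g(6) = mex{0,1} = 2
g(7) = mex{0,1} = 2
g(8) = mex{0,1} = 2
g(9) = mex{0,1,2} = 3
g(10) = mex{1,2} = 0
g(11) = mex{1,2} = 0
g(12) = mex{1,2,3} = 0
g(13) = mex{0,2} = 1
So g(13) = 1.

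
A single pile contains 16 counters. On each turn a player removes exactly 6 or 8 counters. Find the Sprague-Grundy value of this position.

0

Grundy values for subtraction set {6, 8}:
k:     0  1  2  3  4  5  6  7  8  9 10 11 12 13 14 15 16
g(k):  0  0  0  0  0  0  1  1  1  1  1  1  2  2  0  0  0
So g(16) = 0.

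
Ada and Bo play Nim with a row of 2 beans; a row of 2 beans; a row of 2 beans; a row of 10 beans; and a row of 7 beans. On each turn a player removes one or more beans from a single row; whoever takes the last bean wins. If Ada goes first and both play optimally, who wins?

Ada wins

Nim-sum: 2 ^ 2 ^ 2 ^ 10 ^ 7 = 15.
The nim-sum is 15 ≠ 0, so this is an N-position: the player to move can win; Ada has a winning move.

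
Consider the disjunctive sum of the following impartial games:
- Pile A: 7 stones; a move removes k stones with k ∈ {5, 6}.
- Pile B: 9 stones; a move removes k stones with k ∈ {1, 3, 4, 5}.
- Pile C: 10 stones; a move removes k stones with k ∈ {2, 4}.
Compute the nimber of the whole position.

2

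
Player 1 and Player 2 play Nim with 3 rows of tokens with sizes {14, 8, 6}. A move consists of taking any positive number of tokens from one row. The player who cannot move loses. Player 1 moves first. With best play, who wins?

Player 2 wins

Compute the nim-sum pairwise:
14 ^ 8 = 6
6 ^ 6 = 0
The nim-sum is 0, so this is a P-position: the player to move is in a losing position under optimal play; Player 1 is about to move from it and so loses — Player 2 wins.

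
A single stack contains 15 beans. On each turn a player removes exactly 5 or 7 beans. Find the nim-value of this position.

0

Compute g(0), g(1), … for moves {5, 7}:
k:     0  1  2  3  4  5  6  7  8  9 10 11 12 13 14 15
g(k):  0  0  0  0  0  1  1  1  1  1  2  2  0  0  0  0
So g(15) = 0.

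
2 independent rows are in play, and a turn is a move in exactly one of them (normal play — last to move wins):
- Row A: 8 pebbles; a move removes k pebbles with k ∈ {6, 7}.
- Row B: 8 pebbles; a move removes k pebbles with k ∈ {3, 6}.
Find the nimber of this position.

Grundy values for row A (subtraction set {6, 7}):
g(0) = mex{} = 0
g(1) = mex{} = 0
g(2) = mex{} = 0
g(3) = mex{} = 0
g(4) = mex{} = 0
g(5) = mex{} = 0
g(6) = mex{0} = 1
g(7) = mex{0} = 1
g(8) = mex{0} = 1
So g(8) = 1.
Build the Grundy sequence for row B with g(k) = mex{g(k−s) : s ∈ {3, 6}, s ≤ k}:
k:     0  1  2  3  4  5  6  7  8
g(k):  0  0  0  1  1  1  2  2  2
So g(8) = 2.
By the Sprague-Grundy theorem, the Grundy value of a sum of independent games is the XOR of the component values.
Combined value = 1 XOR 2 = 3.

3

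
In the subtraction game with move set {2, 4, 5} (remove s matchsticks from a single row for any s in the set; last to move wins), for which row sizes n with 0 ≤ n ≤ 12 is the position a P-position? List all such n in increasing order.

0, 1, 7, 8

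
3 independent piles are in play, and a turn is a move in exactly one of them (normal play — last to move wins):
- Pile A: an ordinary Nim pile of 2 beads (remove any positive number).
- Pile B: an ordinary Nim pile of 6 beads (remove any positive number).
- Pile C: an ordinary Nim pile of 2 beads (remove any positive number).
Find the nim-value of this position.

6

Pile A is a plain Nim pile of size 2, so its Grundy value is 2.
Pile B is a plain Nim pile of size 6, so its Grundy value is 6.
Pile C is a plain Nim pile of size 2, so its Grundy value is 2.
The value of a disjunctive sum is the nim-sum of the parts.
Combined value = 2 XOR 6 XOR 2 = 6.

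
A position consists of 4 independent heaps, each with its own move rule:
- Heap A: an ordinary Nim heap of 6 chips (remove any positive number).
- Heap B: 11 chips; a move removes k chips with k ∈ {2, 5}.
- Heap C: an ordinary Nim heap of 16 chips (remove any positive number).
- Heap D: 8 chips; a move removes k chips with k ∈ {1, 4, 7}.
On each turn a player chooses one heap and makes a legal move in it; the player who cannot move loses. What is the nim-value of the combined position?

22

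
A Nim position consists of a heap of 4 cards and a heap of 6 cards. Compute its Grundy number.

2

Compute the nim-sum pairwise:
4 ⊕ 6 = 2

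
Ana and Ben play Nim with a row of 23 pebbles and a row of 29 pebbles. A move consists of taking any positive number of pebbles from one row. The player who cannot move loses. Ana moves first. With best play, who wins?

Ana wins

Nim-sum: 23 ^ 29 = 10.
The nim-sum is 10 ≠ 0, so this is an N-position: the player to move can win; Ana has a winning move.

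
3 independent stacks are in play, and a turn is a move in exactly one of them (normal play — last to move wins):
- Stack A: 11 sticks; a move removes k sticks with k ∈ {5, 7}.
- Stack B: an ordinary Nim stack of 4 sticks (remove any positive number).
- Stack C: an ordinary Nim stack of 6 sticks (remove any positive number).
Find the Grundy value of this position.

Grundy values for stack A (subtraction set {5, 7}):
g(0) = mex{} = 0
g(1) = mex{} = 0
g(2) = mex{} = 0
g(3) = mex{} = 0
g(4) = mex{} = 0
g(5) = mex{0} = 1
g(6) = mex{0} = 1
g(7) = mex{0} = 1
g(8) = mex{0} = 1
g(9) = mex{0} = 1
g(10) = mex{0,1} = 2
g(11) = mex{0,1} = 2
So g(11) = 2.
Stack B is a plain Nim stack of size 4, so its Grundy value is 4.
Stack C is a plain Nim stack of size 6, so its Grundy value is 6.
The value of a disjunctive sum is the nim-sum of the parts.
Combined value = 2 ⊕ 4 ⊕ 6 = 0.

0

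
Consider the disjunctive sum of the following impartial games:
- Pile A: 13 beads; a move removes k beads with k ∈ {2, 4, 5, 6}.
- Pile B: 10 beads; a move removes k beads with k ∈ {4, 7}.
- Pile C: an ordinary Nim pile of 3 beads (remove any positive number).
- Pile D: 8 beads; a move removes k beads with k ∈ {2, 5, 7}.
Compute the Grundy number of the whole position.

1

Build the Grundy sequence for pile A with g(k) = mex{g(k−s) : s ∈ {2, 4, 5, 6}, s ≤ k}:
g(0) = mex{} = 0
g(1) = mex{} = 0
g(2) = mex{0} = 1
g(3) = mex{0} = 1
g(4) = mex{0,1} = 2
g(5) = mex{0,1} = 2
g(6) = mex{0,1,2} = 3
g(7) = mex{0,1,2} = 3
g(8) = mex{1,2,3} = 0
g(9) = mex{1,2,3} = 0
g(10) = mex{0,2,3} = 1
g(11) = mex{0,2,3} = 1
g(12) = mex{0,1,3} = 2
g(13) = mex{0,1,3} = 2
So g(13) = 2.
Build the Grundy sequence for pile B with g(k) = mex{g(k−s) : s ∈ {4, 7}, s ≤ k}:
k:     0  1  2  3  4  5  6  7  8  9 10
g(k):  0  0  0  0  1  1  1  1  2  2  2
So g(10) = 2.
Pile C is a plain Nim pile of size 3, so its Grundy value is 3.
For pile D, compute g(0), g(1), … with moves {2, 5, 7}:
k:     0  1  2  3  4  5  6  7  8
g(k):  0  0  1  1  0  2  1  3  2
So g(8) = 2.
By the Sprague-Grundy theorem, the Grundy value of a sum of independent games is the XOR of the component values.
Combined value = 2 ⊕ 2 ⊕ 3 ⊕ 2 = 1.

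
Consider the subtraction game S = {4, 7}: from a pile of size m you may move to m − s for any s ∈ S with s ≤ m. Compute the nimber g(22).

0

Grundy values for subtraction set {4, 7}:
k:     0  1  2  3  4  5  6  7  8  9 10 11 12 13 14 15 16 17 18 19 20 21 22
g(k):  0  0  0  0  1  1  1  1  2  2  2  0  0  0  0  1  1  1  1  2  2  2  0
So g(22) = 0.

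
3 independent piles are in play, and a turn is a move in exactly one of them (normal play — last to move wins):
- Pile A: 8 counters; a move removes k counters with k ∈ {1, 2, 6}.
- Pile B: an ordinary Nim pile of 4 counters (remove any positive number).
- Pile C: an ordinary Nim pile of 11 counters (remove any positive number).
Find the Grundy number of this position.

14

For pile A, compute g(0), g(1), … with moves {1, 2, 6}:
k:     0  1  2  3  4  5  6  7  8
g(k):  0  1  2  0  1  2  3  0  1
So g(8) = 1.
Pile B is a plain Nim pile of size 4, so its Grundy value is 4.
Pile C is a plain Nim pile of size 11, so its Grundy value is 11.
By the Sprague-Grundy theorem, the Grundy value of a sum of independent games is the XOR of the component values.
Combined value = 1 XOR 4 XOR 11 = 14.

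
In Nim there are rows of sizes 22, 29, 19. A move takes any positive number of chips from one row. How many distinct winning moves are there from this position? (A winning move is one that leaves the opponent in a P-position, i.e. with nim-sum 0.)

3

Compute the nim-sum pairwise:
22 ^ 29 = 11
11 ^ 19 = 24
The overall nim-sum is X = 24. A row of size p has a winning move iff p XOR X < p (reduce it to p XOR X).
  22: 22 XOR 24 = 14 < 22 — winning move (to 14).
  29: 29 XOR 24 = 5 < 29 — winning move (to 5).
  19: 19 XOR 24 = 11 < 19 — winning move (to 11).
That gives 3 winning moves.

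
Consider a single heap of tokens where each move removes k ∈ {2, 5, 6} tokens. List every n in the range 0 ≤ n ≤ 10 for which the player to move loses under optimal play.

Grundy values for subtraction set {2, 5, 6}:
g(0) = mex{} = 0
g(1) = mex{} = 0
g(2) = mex{0} = 1
g(3) = mex{0} = 1
g(4) = mex{1} = 0
g(5) = mex{0,1} = 2
g(6) = mex{0} = 1
g(7) = mex{0,1,2} = 3
g(8) = mex{1} = 0
g(9) = mex{0,1,3} = 2
g(10) = mex{0,2} = 1
The P-positions (g = 0) in 0..10 are 0, 1, 4, 8.

0, 1, 4, 8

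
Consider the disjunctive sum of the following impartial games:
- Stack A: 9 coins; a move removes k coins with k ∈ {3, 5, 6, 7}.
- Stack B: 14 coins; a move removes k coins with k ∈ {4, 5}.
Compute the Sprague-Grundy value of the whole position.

Build the Grundy sequence for stack A with g(k) = mex{g(k−s) : s ∈ {3, 5, 6, 7}, s ≤ k}:
g(0) = mex{} = 0
g(1) = mex{} = 0
g(2) = mex{} = 0
g(3) = mex{0} = 1
g(4) = mex{0} = 1
g(5) = mex{0} = 1
g(6) = mex{0,1} = 2
g(7) = mex{0,1} = 2
g(8) = mex{0,1} = 2
g(9) = mex{0,1,2} = 3
So g(9) = 3.
Grundy values for stack B (subtraction set {4, 5}):
g(0) = mex{} = 0
g(1) = mex{} = 0
g(2) = mex{} = 0
g(3) = mex{} = 0
g(4) = mex{0} = 1
g(5) = mex{0} = 1
g(6) = mex{0} = 1
g(7) = mex{0} = 1
g(8) = mex{0,1} = 2
g(9) = mex{1} = 0
g(10) = mex{1} = 0
g(11) = mex{1} = 0
g(12) = mex{1,2} = 0
g(13) = mex{0,2} = 1
g(14) = mex{0} = 1
So g(14) = 1.
The value of a disjunctive sum is the nim-sum of the parts.
Combined value = 3 ⊕ 1 = 2.

2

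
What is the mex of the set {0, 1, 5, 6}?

2

The values 0, 1 are all present; 2 is the first non-negative integer missing from the set.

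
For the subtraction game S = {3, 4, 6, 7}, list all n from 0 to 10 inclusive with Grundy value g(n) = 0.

Grundy values for subtraction set {3, 4, 6, 7}:
k:     0  1  2  3  4  5  6  7  8  9 10
g(k):  0  0  0  1  1  1  2  2  2  3  0
The P-positions (g = 0) in 0..10 are 0, 1, 2, 10.

0, 1, 2, 10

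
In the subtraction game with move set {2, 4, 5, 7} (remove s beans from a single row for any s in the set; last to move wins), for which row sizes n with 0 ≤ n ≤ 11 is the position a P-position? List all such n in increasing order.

0, 1, 9, 10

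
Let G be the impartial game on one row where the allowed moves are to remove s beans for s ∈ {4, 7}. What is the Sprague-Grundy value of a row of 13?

Grundy values for subtraction set {4, 7}:
g(0) = mex{} = 0
g(1) = mex{} = 0
g(2) = mex{} = 0
g(3) = mex{} = 0
g(4) = mex{0} = 1
g(5) = mex{0} = 1
g(6) = mex{0} = 1
g(7) = mex{0} = 1
g(8) = mex{0,1} = 2
g(9) = mex{0,1} = 2
g(10) = mex{0,1} = 2
g(11) = mex{1} = 0
g(12) = mex{1,2} = 0
g(13) = mex{1,2} = 0
So g(13) = 0.

0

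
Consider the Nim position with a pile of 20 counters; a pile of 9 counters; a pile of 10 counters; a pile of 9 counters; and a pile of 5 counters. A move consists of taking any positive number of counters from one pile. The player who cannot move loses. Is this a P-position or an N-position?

Compute the nim-sum pairwise:
20 XOR 9 = 29
29 XOR 10 = 23
23 XOR 9 = 30
30 XOR 5 = 27
The nim-sum is 27 ≠ 0, so this is an N-position: the player to move can win.

N-position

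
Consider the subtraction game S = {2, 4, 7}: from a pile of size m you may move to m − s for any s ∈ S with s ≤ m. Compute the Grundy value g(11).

1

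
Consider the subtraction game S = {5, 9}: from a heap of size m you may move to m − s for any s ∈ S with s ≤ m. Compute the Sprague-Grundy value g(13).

Build the Grundy sequence with g(k) = mex{g(k−s) : s ∈ {5, 9}, s ≤ k}:
g(0) = mex{} = 0
g(1) = mex{} = 0
g(2) = mex{} = 0
g(3) = mex{} = 0
g(4) = mex{} = 0
g(5) = mex{0} = 1
g(6) = mex{0} = 1
g(7) = mex{0} = 1
g(8) = mex{0} = 1
g(9) = mex{0} = 1
g(10) = mex{0,1} = 2
g(11) = mex{0,1} = 2
g(12) = mex{0,1} = 2
g(13) = mex{0,1} = 2
So g(13) = 2.

2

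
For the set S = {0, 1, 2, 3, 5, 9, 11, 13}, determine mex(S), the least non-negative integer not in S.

The values 0, 1, 2, 3 are all present; 4 is the first non-negative integer missing from the set.

4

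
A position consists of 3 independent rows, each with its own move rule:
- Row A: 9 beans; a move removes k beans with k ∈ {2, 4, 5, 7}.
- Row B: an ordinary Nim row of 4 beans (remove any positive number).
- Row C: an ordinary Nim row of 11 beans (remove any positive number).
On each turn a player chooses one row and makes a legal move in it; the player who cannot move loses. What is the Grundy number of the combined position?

Grundy values for row A (subtraction set {2, 4, 5, 7}):
k:     0  1  2  3  4  5  6  7  8  9
g(k):  0  0  1  1  2  2  3  3  4  0
So g(9) = 0.
Row B is a plain Nim row of size 4, so its Grundy value is 4.
Row C is a plain Nim row of size 11, so its Grundy value is 11.
By the Sprague-Grundy theorem, the Grundy value of a sum of independent games is the XOR of the component values.
Combined value = 0 ⊕ 4 ⊕ 11 = 15.

15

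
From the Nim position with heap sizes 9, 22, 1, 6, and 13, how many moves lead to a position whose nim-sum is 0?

1

Nim-sum: 9 XOR 22 XOR 1 XOR 6 XOR 13 = 21.
The overall nim-sum is X = 21. A heap of size p has a winning move iff p XOR X < p (reduce it to p XOR X).
  9: 9 XOR 21 = 28 ≥ 9 — no move.
  22: 22 XOR 21 = 3 < 22 — winning move (to 3).
  1: 1 XOR 21 = 20 ≥ 1 — no move.
  6: 6 XOR 21 = 19 ≥ 6 — no move.
  13: 13 XOR 21 = 24 ≥ 13 — no move.
That gives 1 winning move.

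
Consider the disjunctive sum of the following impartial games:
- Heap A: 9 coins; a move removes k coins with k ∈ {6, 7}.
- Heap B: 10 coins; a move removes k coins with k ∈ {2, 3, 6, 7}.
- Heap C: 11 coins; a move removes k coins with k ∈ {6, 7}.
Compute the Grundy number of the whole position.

Build the Grundy sequence for heap A with g(k) = mex{g(k−s) : s ∈ {6, 7}, s ≤ k}:
k:     0  1  2  3  4  5  6  7  8  9
g(k):  0  0  0  0  0  0  1  1  1  1
So g(9) = 1.
For heap B, compute g(0), g(1), … with moves {2, 3, 6, 7}:
k:     0  1  2  3  4  5  6  7  8  9 10
g(k):  0  0  1  1  2  0  3  1  2  0  0
So g(10) = 0.
Build the Grundy sequence for heap C with g(k) = mex{g(k−s) : s ∈ {6, 7}, s ≤ k}:
g(0) = mex{} = 0
g(1) = mex{} = 0
g(2) = mex{} = 0
g(3) = mex{} = 0
g(4) = mex{} = 0
g(5) = mex{} = 0
g(6) = mex{0} = 1
g(7) = mex{0} = 1
g(8) = mex{0} = 1
g(9) = mex{0} = 1
g(10) = mex{0} = 1
g(11) = mex{0} = 1
So g(11) = 1.
The value of a disjunctive sum is the nim-sum of the parts.
Combined value = 1 ⊕ 0 ⊕ 1 = 0.

0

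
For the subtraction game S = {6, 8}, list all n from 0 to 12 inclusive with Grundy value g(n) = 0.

Grundy values for subtraction set {6, 8}:
k:     0  1  2  3  4  5  6  7  8  9 10 11 12
g(k):  0  0  0  0  0  0  1  1  1  1  1  1  2
The P-positions (g = 0) in 0..12 are 0, 1, 2, 3, 4, 5.

0, 1, 2, 3, 4, 5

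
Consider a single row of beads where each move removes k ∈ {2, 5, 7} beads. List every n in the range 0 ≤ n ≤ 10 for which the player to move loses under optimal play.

0, 1, 4, 10

Build the Grundy sequence with g(k) = mex{g(k−s) : s ∈ {2, 5, 7}, s ≤ k}:
g(0) = mex{} = 0
g(1) = mex{} = 0
g(2) = mex{0} = 1
g(3) = mex{0} = 1
g(4) = mex{1} = 0
g(5) = mex{0,1} = 2
g(6) = mex{0} = 1
g(7) = mex{0,1,2} = 3
g(8) = mex{0,1} = 2
g(9) = mex{0,1,3} = 2
g(10) = mex{1,2} = 0
The P-positions (g = 0) in 0..10 are 0, 1, 4, 10.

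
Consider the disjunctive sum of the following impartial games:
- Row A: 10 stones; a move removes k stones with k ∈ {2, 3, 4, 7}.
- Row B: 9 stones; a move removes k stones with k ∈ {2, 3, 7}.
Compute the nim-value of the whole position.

Build the Grundy sequence for row A with g(k) = mex{g(k−s) : s ∈ {2, 3, 4, 7}, s ≤ k}:
g(0) = mex{} = 0
g(1) = mex{} = 0
g(2) = mex{0} = 1
g(3) = mex{0} = 1
g(4) = mex{0,1} = 2
g(5) = mex{0,1} = 2
g(6) = mex{1,2} = 0
g(7) = mex{0,1,2} = 3
g(8) = mex{0,2} = 1
g(9) = mex{0,1,2,3} = 4
g(10) = mex{0,1,3} = 2
So g(10) = 2.
Build the Grundy sequence for row B with g(k) = mex{g(k−s) : s ∈ {2, 3, 7}, s ≤ k}:
g(0) = mex{} = 0
g(1) = mex{} = 0
g(2) = mex{0} = 1
g(3) = mex{0} = 1
g(4) = mex{0,1} = 2
g(5) = mex{1} = 0
g(6) = mex{1,2} = 0
g(7) = mex{0,2} = 1
g(8) = mex{0} = 1
g(9) = mex{0,1} = 2
So g(9) = 2.
The value of a disjunctive sum is the nim-sum of the parts.
Combined value = 2 XOR 2 = 0.

0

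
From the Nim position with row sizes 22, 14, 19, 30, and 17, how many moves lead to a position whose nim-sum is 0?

3

Bitwise XOR of the heap sizes:
  10110  (22)
  01110  (14)
  10011  (19)
  11110  (30)
  10001  (17)
  -----
  00100  (4)
The overall nim-sum is X = 4. A row of size p has a winning move iff p XOR X < p (reduce it to p XOR X).
  22: 22 XOR 4 = 18 < 22 — winning move (to 18).
  14: 14 XOR 4 = 10 < 14 — winning move (to 10).
  19: 19 XOR 4 = 23 ≥ 19 — no move.
  30: 30 XOR 4 = 26 < 30 — winning move (to 26).
  17: 17 XOR 4 = 21 ≥ 17 — no move.
That gives 3 winning moves.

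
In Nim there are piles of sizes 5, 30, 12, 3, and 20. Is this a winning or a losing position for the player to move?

Compute the nim-sum pairwise:
5 ⊕ 30 = 27
27 ⊕ 12 = 23
23 ⊕ 3 = 20
20 ⊕ 20 = 0
The nim-sum is 0, so this is a P-position: the player to move is in a losing position under optimal play.

Losing position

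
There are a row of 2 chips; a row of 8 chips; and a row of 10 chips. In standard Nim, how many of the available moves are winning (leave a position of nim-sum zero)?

0

Bitwise XOR of the heap sizes:
  0010  (2)
  1000  (8)
  1010  (10)
  ----
  0000  (0)
The nim-sum is already 0, so every move leaves a nonzero nim-sum — there are no winning moves.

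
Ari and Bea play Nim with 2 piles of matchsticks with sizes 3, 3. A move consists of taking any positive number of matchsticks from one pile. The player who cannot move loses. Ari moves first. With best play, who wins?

Bea wins

Compute the nim-sum pairwise:
3 ⊕ 3 = 0
The nim-sum is 0, so this is a P-position: the player to move is in a losing position under optimal play; Ari is about to move from it and so loses — Bea wins.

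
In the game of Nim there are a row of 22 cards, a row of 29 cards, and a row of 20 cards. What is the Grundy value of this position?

Compute the nim-sum pairwise:
22 XOR 29 = 11
11 XOR 20 = 31

31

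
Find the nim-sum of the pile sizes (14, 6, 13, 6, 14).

Compute the nim-sum pairwise:
14 ⊕ 6 = 8
8 ⊕ 13 = 5
5 ⊕ 6 = 3
3 ⊕ 14 = 13

13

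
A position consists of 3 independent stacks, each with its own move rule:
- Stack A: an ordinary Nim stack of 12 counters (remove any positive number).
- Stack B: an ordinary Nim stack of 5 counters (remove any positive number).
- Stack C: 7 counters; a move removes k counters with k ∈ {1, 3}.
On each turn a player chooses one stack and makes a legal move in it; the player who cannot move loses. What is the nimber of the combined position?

Stack A is a plain Nim stack of size 12, so its Grundy value is 12.
Stack B is a plain Nim stack of size 5, so its Grundy value is 5.
For stack C, compute g(0), g(1), … with moves {1, 3}:
g(0) = mex{} = 0
g(1) = mex{0} = 1
g(2) = mex{1} = 0
g(3) = mex{0} = 1
g(4) = mex{1} = 0
g(5) = mex{0} = 1
g(6) = mex{1} = 0
g(7) = mex{0} = 1
So g(7) = 1.
The value of a disjunctive sum is the nim-sum of the parts.
Combined value = 12 ⊕ 5 ⊕ 1 = 8.

8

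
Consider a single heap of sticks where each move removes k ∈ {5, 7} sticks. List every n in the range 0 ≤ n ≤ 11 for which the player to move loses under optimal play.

0, 1, 2, 3, 4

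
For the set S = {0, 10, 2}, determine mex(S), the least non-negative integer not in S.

0 is in the set but 1 is not, so the mex is 1.

1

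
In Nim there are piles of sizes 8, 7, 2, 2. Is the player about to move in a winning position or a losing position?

Nim-sum: 8 XOR 7 XOR 2 XOR 2 = 15.
The nim-sum is 15 ≠ 0, so this is an N-position: the player to move can win.

Winning position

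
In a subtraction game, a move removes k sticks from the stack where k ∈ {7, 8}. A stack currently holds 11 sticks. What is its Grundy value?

Compute g(0), g(1), … for moves {7, 8}:
k:     0  1  2  3  4  5  6  7  8  9 10 11
g(k):  0  0  0  0  0  0  0  1  1  1  1  1
So g(11) = 1.

1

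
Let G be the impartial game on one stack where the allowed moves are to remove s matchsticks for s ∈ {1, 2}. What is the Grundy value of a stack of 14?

Grundy values for subtraction set {1, 2}:
g(0) = mex{} = 0
g(1) = mex{0} = 1
g(2) = mex{0,1} = 2
g(3) = mex{1,2} = 0
g(4) = mex{0,2} = 1
g(5) = mex{0,1} = 2
g(6) = mex{1,2} = 0
g(7) = mex{0,2} = 1
g(8) = mex{0,1} = 2
g(9) = mex{1,2} = 0
g(10) = mex{0,2} = 1
g(11) = mex{0,1} = 2
g(12) = mex{1,2} = 0
g(13) = mex{0,2} = 1
g(14) = mex{0,1} = 2
So g(14) = 2.

2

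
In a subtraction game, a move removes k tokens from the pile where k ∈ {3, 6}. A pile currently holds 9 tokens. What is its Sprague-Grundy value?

Build the Grundy sequence with g(k) = mex{g(k−s) : s ∈ {3, 6}, s ≤ k}:
k:     0  1  2  3  4  5  6  7  8  9
g(k):  0  0  0  1  1  1  2  2  2  0
So g(9) = 0.

0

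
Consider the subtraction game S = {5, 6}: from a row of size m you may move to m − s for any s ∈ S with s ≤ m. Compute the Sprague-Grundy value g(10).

2

Build the Grundy sequence with g(k) = mex{g(k−s) : s ∈ {5, 6}, s ≤ k}:
g(0) = mex{} = 0
g(1) = mex{} = 0
g(2) = mex{} = 0
g(3) = mex{} = 0
g(4) = mex{} = 0
g(5) = mex{0} = 1
g(6) = mex{0} = 1
g(7) = mex{0} = 1
g(8) = mex{0} = 1
g(9) = mex{0} = 1
g(10) = mex{0,1} = 2
So g(10) = 2.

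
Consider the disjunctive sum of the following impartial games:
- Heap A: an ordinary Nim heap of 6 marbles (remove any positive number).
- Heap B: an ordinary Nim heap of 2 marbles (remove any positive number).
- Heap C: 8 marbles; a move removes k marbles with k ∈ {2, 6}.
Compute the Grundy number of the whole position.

4

Heap A is a plain Nim heap of size 6, so its Grundy value is 6.
Heap B is a plain Nim heap of size 2, so its Grundy value is 2.
Build the Grundy sequence for heap C with g(k) = mex{g(k−s) : s ∈ {2, 6}, s ≤ k}:
g(0) = mex{} = 0
g(1) = mex{} = 0
g(2) = mex{0} = 1
g(3) = mex{0} = 1
g(4) = mex{1} = 0
g(5) = mex{1} = 0
g(6) = mex{0} = 1
g(7) = mex{0} = 1
g(8) = mex{1} = 0
So g(8) = 0.
By the Sprague-Grundy theorem, the Grundy value of a sum of independent games is the XOR of the component values.
Combined value = 6 ⊕ 2 ⊕ 0 = 4.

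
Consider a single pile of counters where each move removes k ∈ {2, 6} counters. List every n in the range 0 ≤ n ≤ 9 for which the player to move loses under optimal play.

0, 1, 4, 5, 8, 9

Compute g(0), g(1), … for moves {2, 6}:
g(0) = mex{} = 0
g(1) = mex{} = 0
g(2) = mex{0} = 1
g(3) = mex{0} = 1
g(4) = mex{1} = 0
g(5) = mex{1} = 0
g(6) = mex{0} = 1
g(7) = mex{0} = 1
g(8) = mex{1} = 0
g(9) = mex{1} = 0
The P-positions (g = 0) in 0..9 are 0, 1, 4, 5, 8, 9.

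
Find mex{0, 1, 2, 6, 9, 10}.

The values 0, 1, 2 are all present; 3 is the first non-negative integer missing from the set.

3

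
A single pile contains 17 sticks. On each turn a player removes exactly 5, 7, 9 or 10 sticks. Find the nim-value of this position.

0

Build the Grundy sequence with g(k) = mex{g(k−s) : s ∈ {5, 7, 9, 10}, s ≤ k}:
k:     0  1  2  3  4  5  6  7  8  9 10 11 12 13 14 15 16 17
g(k):  0  0  0  0  0  1  1  1  1  1  2  2  2  2  2  0  0  0
So g(17) = 0.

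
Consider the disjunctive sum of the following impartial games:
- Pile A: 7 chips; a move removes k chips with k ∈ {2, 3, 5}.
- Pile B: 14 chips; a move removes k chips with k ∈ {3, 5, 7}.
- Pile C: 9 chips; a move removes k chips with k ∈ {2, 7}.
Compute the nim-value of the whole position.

1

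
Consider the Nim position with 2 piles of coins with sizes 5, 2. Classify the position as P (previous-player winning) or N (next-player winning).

N-position

Nim-sum: 5 ^ 2 = 7.
The nim-sum is 7 ≠ 0, so this is an N-position: the player to move can win.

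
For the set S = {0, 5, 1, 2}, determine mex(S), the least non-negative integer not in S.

3

The values 0, 1, 2 are all present; 3 is the first non-negative integer missing from the set.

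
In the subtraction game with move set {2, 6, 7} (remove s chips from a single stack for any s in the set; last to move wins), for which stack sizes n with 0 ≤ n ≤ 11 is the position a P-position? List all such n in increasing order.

0, 1, 4, 5, 9

Compute g(0), g(1), … for moves {2, 6, 7}:
g(0) = mex{} = 0
g(1) = mex{} = 0
g(2) = mex{0} = 1
g(3) = mex{0} = 1
g(4) = mex{1} = 0
g(5) = mex{1} = 0
g(6) = mex{0} = 1
g(7) = mex{0} = 1
g(8) = mex{0,1} = 2
g(9) = mex{1} = 0
g(10) = mex{0,1,2} = 3
g(11) = mex{0} = 1
The P-positions (g = 0) in 0..11 are 0, 1, 4, 5, 9.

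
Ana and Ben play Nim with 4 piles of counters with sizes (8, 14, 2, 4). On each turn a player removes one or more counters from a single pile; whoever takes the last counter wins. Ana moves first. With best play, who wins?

Write each in binary and XOR column by column:
  1000  (8)
  1110  (14)
  0010  (2)
  0100  (4)
  ----
  0000  (0)
The nim-sum is 0, so this is a P-position: the player to move is in a losing position under optimal play; Ana is about to move from it and so loses — Ben wins.

Ben wins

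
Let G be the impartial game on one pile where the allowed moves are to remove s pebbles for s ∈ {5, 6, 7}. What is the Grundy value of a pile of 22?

Grundy values for subtraction set {5, 6, 7}:
k:     0  1  2  3  4  5  6  7  8  9 10 11 12 13 14 15 16 17 18 19 20 21 22
g(k):  0  0  0  0  0  1  1  1  1  1  2  2  0  0  0  0  0  1  1  1  1  1  2
So g(22) = 2.

2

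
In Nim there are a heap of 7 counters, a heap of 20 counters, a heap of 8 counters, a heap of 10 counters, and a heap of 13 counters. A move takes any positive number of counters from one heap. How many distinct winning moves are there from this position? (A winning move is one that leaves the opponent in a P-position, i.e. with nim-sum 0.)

Nim-sum: 7 ^ 20 ^ 8 ^ 10 ^ 13 = 28.
The overall nim-sum is X = 28. A heap of size p has a winning move iff p XOR X < p (reduce it to p XOR X).
  7: 7 XOR 28 = 27 ≥ 7 — no move.
  20: 20 XOR 28 = 8 < 20 — winning move (to 8).
  8: 8 XOR 28 = 20 ≥ 8 — no move.
  10: 10 XOR 28 = 22 ≥ 10 — no move.
  13: 13 XOR 28 = 17 ≥ 13 — no move.
That gives 1 winning move.

1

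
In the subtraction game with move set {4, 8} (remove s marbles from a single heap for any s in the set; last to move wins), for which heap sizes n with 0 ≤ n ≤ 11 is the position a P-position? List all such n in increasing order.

0, 1, 2, 3

Grundy values for subtraction set {4, 8}:
k:     0  1  2  3  4  5  6  7  8  9 10 11
g(k):  0  0  0  0  1  1  1  1  2  2  2  2
The P-positions (g = 0) in 0..11 are 0, 1, 2, 3.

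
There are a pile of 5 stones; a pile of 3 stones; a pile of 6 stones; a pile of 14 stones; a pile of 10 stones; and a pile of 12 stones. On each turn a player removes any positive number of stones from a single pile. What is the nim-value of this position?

8

Bitwise XOR of the heap sizes:
  0101  (5)
  0011  (3)
  0110  (6)
  1110  (14)
  1010  (10)
  1100  (12)
  ----
  1000  (8)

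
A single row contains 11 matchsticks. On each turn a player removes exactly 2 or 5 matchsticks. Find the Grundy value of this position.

0

Grundy values for subtraction set {2, 5}:
k:     0  1  2  3  4  5  6  7  8  9 10 11
g(k):  0  0  1  1  0  2  1  0  0  1  1  0
So g(11) = 0.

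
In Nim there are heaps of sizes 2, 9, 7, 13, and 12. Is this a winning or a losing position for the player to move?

Winning position

Write each in binary and XOR column by column:
  0010  (2)
  1001  (9)
  0111  (7)
  1101  (13)
  1100  (12)
  ----
  1101  (13)
The nim-sum is 13 ≠ 0, so this is an N-position: the player to move can win.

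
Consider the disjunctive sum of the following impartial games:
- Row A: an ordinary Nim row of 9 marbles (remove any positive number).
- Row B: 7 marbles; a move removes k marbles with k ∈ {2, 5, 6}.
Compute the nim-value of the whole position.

10

Row A is a plain Nim row of size 9, so its Grundy value is 9.
Grundy values for row B (subtraction set {2, 5, 6}):
k:     0  1  2  3  4  5  6  7
g(k):  0  0  1  1  0  2  1  3
So g(7) = 3.
The value of a disjunctive sum is the nim-sum of the parts.
Combined value = 9 XOR 3 = 10.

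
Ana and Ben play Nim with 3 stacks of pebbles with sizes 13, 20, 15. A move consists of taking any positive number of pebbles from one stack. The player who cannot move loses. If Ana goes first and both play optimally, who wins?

Ana wins

Nim-sum: 13 ^ 20 ^ 15 = 22.
The nim-sum is 22 ≠ 0, so this is an N-position: the player to move can win; Ana has a winning move.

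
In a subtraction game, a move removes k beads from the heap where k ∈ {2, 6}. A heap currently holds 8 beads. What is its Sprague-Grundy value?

0

Build the Grundy sequence with g(k) = mex{g(k−s) : s ∈ {2, 6}, s ≤ k}:
k:     0  1  2  3  4  5  6  7  8
g(k):  0  0  1  1  0  0  1  1  0
So g(8) = 0.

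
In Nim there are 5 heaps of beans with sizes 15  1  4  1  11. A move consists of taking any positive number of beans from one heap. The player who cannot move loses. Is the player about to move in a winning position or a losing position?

Losing position

Compute the nim-sum pairwise:
15 ⊕ 1 = 14
14 ⊕ 4 = 10
10 ⊕ 1 = 11
11 ⊕ 11 = 0
The nim-sum is 0, so this is a P-position: the player to move is in a losing position under optimal play.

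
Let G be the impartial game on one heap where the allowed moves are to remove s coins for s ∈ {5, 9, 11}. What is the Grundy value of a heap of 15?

Compute g(0), g(1), … for moves {5, 9, 11}:
k:     0  1  2  3  4  5  6  7  8  9 10 11 12 13 14 15
g(k):  0  0  0  0  0  1  1  1  1  1  2  2  2  2  2  3
So g(15) = 3.

3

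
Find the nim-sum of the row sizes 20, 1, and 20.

1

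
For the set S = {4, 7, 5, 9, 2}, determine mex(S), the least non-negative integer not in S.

0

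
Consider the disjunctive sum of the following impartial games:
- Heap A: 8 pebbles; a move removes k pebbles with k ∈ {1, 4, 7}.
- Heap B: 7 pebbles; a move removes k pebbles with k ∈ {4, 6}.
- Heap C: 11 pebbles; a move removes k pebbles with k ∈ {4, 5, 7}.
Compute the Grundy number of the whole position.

Build the Grundy sequence for heap A with g(k) = mex{g(k−s) : s ∈ {1, 4, 7}, s ≤ k}:
g(0) = mex{} = 0
g(1) = mex{0} = 1
g(2) = mex{1} = 0
g(3) = mex{0} = 1
g(4) = mex{0,1} = 2
g(5) = mex{1,2} = 0
g(6) = mex{0} = 1
g(7) = mex{0,1} = 2
g(8) = mex{1,2} = 0
So g(8) = 0.
Build the Grundy sequence for heap B with g(k) = mex{g(k−s) : s ∈ {4, 6}, s ≤ k}:
k:     0  1  2  3  4  5  6  7
g(k):  0  0  0  0  1  1  1  1
So g(7) = 1.
For heap C, compute g(0), g(1), … with moves {4, 5, 7}:
g(0) = mex{} = 0
g(1) = mex{} = 0
g(2) = mex{} = 0
g(3) = mex{} = 0
g(4) = mex{0} = 1
g(5) = mex{0} = 1
g(6) = mex{0} = 1
g(7) = mex{0} = 1
g(8) = mex{0,1} = 2
g(9) = mex{0,1} = 2
g(10) = mex{0,1} = 2
g(11) = mex{1} = 0
So g(11) = 0.
By the Sprague-Grundy theorem, the Grundy value of a sum of independent games is the XOR of the component values.
Combined value = 0 ⊕ 1 ⊕ 0 = 1.

1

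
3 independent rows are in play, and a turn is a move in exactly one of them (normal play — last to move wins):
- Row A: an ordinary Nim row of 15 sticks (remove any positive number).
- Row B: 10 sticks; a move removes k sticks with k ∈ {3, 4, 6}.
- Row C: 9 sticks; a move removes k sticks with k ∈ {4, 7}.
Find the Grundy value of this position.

Row A is a plain Nim row of size 15, so its Grundy value is 15.
Grundy values for row B (subtraction set {3, 4, 6}):
k:     0  1  2  3  4  5  6  7  8  9 10
g(k):  0  0  0  1  1  1  2  2  2  0  0
So g(10) = 0.
Grundy values for row C (subtraction set {4, 7}):
g(0) = mex{} = 0
g(1) = mex{} = 0
g(2) = mex{} = 0
g(3) = mex{} = 0
g(4) = mex{0} = 1
g(5) = mex{0} = 1
g(6) = mex{0} = 1
g(7) = mex{0} = 1
g(8) = mex{0,1} = 2
g(9) = mex{0,1} = 2
So g(9) = 2.
The value of a disjunctive sum is the nim-sum of the parts.
Combined value = 15 ⊕ 0 ⊕ 2 = 13.

13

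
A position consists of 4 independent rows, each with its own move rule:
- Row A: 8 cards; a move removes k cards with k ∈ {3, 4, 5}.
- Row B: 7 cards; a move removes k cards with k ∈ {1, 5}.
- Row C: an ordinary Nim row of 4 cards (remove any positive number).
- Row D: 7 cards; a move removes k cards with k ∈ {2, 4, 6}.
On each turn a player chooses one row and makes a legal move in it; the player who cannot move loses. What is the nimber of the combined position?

Build the Grundy sequence for row A with g(k) = mex{g(k−s) : s ∈ {3, 4, 5}, s ≤ k}:
g(0) = mex{} = 0
g(1) = mex{} = 0
g(2) = mex{} = 0
g(3) = mex{0} = 1
g(4) = mex{0} = 1
g(5) = mex{0} = 1
g(6) = mex{0,1} = 2
g(7) = mex{0,1} = 2
g(8) = mex{1} = 0
So g(8) = 0.
For row B, compute g(0), g(1), … with moves {1, 5}:
k:     0  1  2  3  4  5  6  7
g(k):  0  1  0  1  0  1  0  1
So g(7) = 1.
Row C is a plain Nim row of size 4, so its Grundy value is 4.
Grundy values for row D (subtraction set {2, 4, 6}):
g(0) = mex{} = 0
g(1) = mex{} = 0
g(2) = mex{0} = 1
g(3) = mex{0} = 1
g(4) = mex{0,1} = 2
g(5) = mex{0,1} = 2
g(6) = mex{0,1,2} = 3
g(7) = mex{0,1,2} = 3
So g(7) = 3.
The value of a disjunctive sum is the nim-sum of the parts.
Combined value = 0 ⊕ 1 ⊕ 4 ⊕ 3 = 6.

6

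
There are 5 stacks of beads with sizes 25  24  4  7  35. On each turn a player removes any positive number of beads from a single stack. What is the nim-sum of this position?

33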